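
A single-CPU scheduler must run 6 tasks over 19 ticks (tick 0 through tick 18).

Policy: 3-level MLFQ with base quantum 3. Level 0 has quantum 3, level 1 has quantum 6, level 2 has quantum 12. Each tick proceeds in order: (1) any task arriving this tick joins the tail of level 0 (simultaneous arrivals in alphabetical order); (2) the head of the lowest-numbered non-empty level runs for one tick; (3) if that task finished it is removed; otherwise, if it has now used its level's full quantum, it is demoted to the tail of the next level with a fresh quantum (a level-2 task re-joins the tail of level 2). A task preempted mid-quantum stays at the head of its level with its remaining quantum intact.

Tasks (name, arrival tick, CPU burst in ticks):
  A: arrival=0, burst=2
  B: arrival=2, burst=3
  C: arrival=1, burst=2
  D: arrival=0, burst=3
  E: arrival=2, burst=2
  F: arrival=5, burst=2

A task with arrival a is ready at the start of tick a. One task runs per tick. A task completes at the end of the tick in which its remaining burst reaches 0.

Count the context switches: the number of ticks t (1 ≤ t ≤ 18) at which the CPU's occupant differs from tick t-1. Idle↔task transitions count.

t=0: L0/L1/L2 = AD/-/- → run A
t=1: L0/L1/L2 = ADC/-/- → run A
t=2: L0/L1/L2 = DCBE/-/- → run D
t=3: L0/L1/L2 = DCBE/-/- → run D
t=4: L0/L1/L2 = DCBE/-/- → run D
t=5: L0/L1/L2 = CBEF/-/- → run C
t=6: L0/L1/L2 = CBEF/-/- → run C
t=7: L0/L1/L2 = BEF/-/- → run B
t=8: L0/L1/L2 = BEF/-/- → run B
t=9: L0/L1/L2 = BEF/-/- → run B
t=10: L0/L1/L2 = EF/-/- → run E
t=11: L0/L1/L2 = EF/-/- → run E
t=12: L0/L1/L2 = F/-/- → run F
t=13: L0/L1/L2 = F/-/- → run F
t=14: (idle)
t=15: (idle)
t=16: (idle)
t=17: (idle)
t=18: (idle)

context switches = 6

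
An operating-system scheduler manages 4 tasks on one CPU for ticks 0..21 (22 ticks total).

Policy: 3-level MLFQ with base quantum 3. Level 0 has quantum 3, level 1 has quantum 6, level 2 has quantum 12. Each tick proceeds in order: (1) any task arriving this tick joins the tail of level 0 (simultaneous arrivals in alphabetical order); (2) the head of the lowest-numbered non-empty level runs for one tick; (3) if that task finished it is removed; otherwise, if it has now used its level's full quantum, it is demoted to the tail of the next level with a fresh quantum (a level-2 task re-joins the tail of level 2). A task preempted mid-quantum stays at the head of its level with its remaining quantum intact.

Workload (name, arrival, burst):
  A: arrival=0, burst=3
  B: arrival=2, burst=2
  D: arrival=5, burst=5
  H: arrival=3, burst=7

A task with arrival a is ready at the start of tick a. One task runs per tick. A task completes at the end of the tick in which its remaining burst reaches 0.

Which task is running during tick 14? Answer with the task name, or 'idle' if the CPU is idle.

t=0: L0/L1/L2 = A/-/- → run A
t=1: L0/L1/L2 = A/-/- → run A
t=2: L0/L1/L2 = AB/-/- → run A
t=3: L0/L1/L2 = BH/-/- → run B
t=4: L0/L1/L2 = BH/-/- → run B
t=5: L0/L1/L2 = HD/-/- → run H
t=6: L0/L1/L2 = HD/-/- → run H
t=7: L0/L1/L2 = HD/-/- → run H
t=8: L0/L1/L2 = D/H/- → run D
t=9: L0/L1/L2 = D/H/- → run D
t=10: L0/L1/L2 = D/H/- → run D
t=11: L0/L1/L2 = -/HD/- → run H
t=12: L0/L1/L2 = -/HD/- → run H
t=13: L0/L1/L2 = -/HD/- → run H
t=14: L0/L1/L2 = -/HD/- → run H
t=15: L0/L1/L2 = -/D/- → run D
t=16: L0/L1/L2 = -/D/- → run D
t=17: (idle)
t=18: (idle)
t=19: (idle)
t=20: (idle)
t=21: (idle)

running at tick 14 = H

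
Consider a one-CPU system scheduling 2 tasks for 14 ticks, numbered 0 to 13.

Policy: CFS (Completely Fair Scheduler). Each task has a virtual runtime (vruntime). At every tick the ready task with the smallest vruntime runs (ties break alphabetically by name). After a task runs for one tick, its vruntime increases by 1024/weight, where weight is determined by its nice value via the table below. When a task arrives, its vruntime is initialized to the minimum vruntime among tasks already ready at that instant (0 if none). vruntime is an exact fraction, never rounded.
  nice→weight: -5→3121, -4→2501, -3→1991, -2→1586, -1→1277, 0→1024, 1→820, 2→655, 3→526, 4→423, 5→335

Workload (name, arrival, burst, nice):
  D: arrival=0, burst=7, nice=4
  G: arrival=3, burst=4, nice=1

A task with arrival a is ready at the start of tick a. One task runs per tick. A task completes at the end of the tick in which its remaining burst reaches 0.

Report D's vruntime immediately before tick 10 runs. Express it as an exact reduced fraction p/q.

vruntime(D, start of tick 10) = 2048/141

t=0: vr[D=0] → run D
t=1: vr[D=1024/423] → run D
t=2: vr[D=2048/423] → run D
t=3: vr[D=1024/141 G=1024/141] → run D
t=4: vr[D=4096/423 G=1024/141] → run G
t=5: vr[D=4096/423 G=246016/28905] → run G
t=6: vr[D=4096/423 G=282112/28905] → run D
t=7: vr[D=5120/423 G=282112/28905] → run G
t=8: vr[D=5120/423 G=318208/28905] → run G
t=9: vr[D=5120/423] → run D
t=10: vr[D=2048/141] → run D
t=11: (idle)
t=12: (idle)
t=13: (idle)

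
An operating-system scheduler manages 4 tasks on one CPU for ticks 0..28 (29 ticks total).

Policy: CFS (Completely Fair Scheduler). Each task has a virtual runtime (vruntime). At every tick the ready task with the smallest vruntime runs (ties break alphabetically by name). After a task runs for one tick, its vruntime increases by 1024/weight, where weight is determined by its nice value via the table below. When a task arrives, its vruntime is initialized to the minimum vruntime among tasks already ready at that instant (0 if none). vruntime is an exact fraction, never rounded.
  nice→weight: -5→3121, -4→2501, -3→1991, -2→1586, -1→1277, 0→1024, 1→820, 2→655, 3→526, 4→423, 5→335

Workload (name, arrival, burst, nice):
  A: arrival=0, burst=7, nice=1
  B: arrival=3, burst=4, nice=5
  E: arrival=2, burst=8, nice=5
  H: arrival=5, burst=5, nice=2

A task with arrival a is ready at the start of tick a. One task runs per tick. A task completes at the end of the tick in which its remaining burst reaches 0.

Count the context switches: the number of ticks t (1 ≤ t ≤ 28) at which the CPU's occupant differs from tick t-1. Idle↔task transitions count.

context switches = 18

t=0: vr[A=0] → run A
t=1: vr[A=256/205] → run A
t=2: vr[A=512/205 E=512/205] → run A
t=3: vr[A=768/205 B=512/205 E=512/205] → run B
t=4: vr[A=768/205 B=76288/13735 E=512/205] → run E
t=5: vr[A=768/205 B=76288/13735 E=76288/13735 H=768/205] → run A
t=6: vr[A=1024/205 B=76288/13735 E=76288/13735 H=768/205] → run H
t=7: vr[A=1024/205 B=76288/13735 E=76288/13735 H=142592/26855] → run A
t=8: vr[A=256/41 B=76288/13735 E=76288/13735 H=142592/26855] → run H
t=9: vr[A=256/41 B=76288/13735 E=76288/13735 H=184576/26855] → run B
t=10: vr[A=256/41 B=118272/13735 E=76288/13735 H=184576/26855] → run E
t=11: vr[A=256/41 B=118272/13735 E=118272/13735 H=184576/26855] → run A
t=12: vr[A=1536/205 B=118272/13735 E=118272/13735 H=184576/26855] → run H
t=13: vr[A=1536/205 B=118272/13735 E=118272/13735 H=45312/5371] → run A
t=14: vr[B=118272/13735 E=118272/13735 H=45312/5371] → run H
t=15: vr[B=118272/13735 E=118272/13735 H=268544/26855] → run B
t=16: vr[B=160256/13735 E=118272/13735 H=268544/26855] → run E
t=17: vr[B=160256/13735 E=160256/13735 H=268544/26855] → run H
t=18: vr[B=160256/13735 E=160256/13735] → run B
t=19: vr[E=160256/13735] → run E
t=20: vr[E=40448/2747] → run E
t=21: vr[E=244224/13735] → run E
t=22: vr[E=286208/13735] → run E
t=23: vr[E=328192/13735] → run E
t=24: (idle)
t=25: (idle)
t=26: (idle)
t=27: (idle)
t=28: (idle)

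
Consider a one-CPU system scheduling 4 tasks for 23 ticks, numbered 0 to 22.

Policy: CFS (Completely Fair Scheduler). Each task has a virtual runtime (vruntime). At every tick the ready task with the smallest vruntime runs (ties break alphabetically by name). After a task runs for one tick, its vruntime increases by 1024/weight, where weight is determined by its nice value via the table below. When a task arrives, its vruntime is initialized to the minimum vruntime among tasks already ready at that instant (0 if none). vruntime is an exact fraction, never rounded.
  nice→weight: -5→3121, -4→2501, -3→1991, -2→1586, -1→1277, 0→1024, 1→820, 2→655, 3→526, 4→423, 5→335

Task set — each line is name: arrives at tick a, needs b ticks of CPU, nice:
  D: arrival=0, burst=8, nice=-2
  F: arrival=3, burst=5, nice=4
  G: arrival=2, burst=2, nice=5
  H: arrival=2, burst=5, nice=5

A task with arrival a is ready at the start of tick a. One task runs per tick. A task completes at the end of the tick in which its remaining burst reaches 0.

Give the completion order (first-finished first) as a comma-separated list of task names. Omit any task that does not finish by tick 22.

completion order = G, D, F, H

t=0: vr[D=0] → run D
t=1: vr[D=512/793] → run D
t=2: vr[D=1024/793 G=1024/793 H=1024/793] → run D
t=3: vr[D=1536/793 F=1024/793 G=1024/793 H=1024/793] → run F
t=4: vr[D=1536/793 F=1245184/335439 G=1024/793 H=1024/793] → run G
t=5: vr[D=1536/793 F=1245184/335439 G=1155072/265655 H=1024/793] → run H
t=6: vr[D=1536/793 F=1245184/335439 G=1155072/265655 H=1155072/265655] → run D
t=7: vr[D=2048/793 F=1245184/335439 G=1155072/265655 H=1155072/265655] → run D
t=8: vr[D=2560/793 F=1245184/335439 G=1155072/265655 H=1155072/265655] → run D
t=9: vr[D=3072/793 F=1245184/335439 G=1155072/265655 H=1155072/265655] → run F
t=10: vr[D=3072/793 F=2057216/335439 G=1155072/265655 H=1155072/265655] → run D
t=11: vr[D=3584/793 F=2057216/335439 G=1155072/265655 H=1155072/265655] → run G
t=12: vr[D=3584/793 F=2057216/335439 H=1155072/265655] → run H
t=13: vr[D=3584/793 F=2057216/335439 H=1967104/265655] → run D
t=14: vr[F=2057216/335439 H=1967104/265655] → run F
t=15: vr[F=956416/111813 H=1967104/265655] → run H
t=16: vr[F=956416/111813 H=2779136/265655] → run F
t=17: vr[F=3681280/335439 H=2779136/265655] → run H
t=18: vr[F=3681280/335439 H=3591168/265655] → run F
t=19: vr[H=3591168/265655] → run H
t=20: (idle)
t=21: (idle)
t=22: (idle)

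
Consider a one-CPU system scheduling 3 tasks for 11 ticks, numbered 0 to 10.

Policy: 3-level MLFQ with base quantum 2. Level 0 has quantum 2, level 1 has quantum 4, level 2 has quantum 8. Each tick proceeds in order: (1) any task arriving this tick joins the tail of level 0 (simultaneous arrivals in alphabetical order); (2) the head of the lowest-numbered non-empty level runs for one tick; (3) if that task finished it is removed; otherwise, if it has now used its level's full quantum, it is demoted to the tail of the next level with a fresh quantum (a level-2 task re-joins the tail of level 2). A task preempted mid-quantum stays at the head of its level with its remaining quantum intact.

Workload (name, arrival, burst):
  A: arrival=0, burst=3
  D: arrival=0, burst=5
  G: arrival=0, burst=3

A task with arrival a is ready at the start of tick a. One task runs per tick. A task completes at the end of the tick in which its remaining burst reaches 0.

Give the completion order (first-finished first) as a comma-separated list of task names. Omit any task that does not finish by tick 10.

t=0: L0/L1/L2 = ADG/-/- → run A
t=1: L0/L1/L2 = ADG/-/- → run A
t=2: L0/L1/L2 = DG/A/- → run D
t=3: L0/L1/L2 = DG/A/- → run D
t=4: L0/L1/L2 = G/AD/- → run G
t=5: L0/L1/L2 = G/AD/- → run G
t=6: L0/L1/L2 = -/ADG/- → run A
t=7: L0/L1/L2 = -/DG/- → run D
t=8: L0/L1/L2 = -/DG/- → run D
t=9: L0/L1/L2 = -/DG/- → run D
t=10: L0/L1/L2 = -/G/- → run G

completion order = A, D, G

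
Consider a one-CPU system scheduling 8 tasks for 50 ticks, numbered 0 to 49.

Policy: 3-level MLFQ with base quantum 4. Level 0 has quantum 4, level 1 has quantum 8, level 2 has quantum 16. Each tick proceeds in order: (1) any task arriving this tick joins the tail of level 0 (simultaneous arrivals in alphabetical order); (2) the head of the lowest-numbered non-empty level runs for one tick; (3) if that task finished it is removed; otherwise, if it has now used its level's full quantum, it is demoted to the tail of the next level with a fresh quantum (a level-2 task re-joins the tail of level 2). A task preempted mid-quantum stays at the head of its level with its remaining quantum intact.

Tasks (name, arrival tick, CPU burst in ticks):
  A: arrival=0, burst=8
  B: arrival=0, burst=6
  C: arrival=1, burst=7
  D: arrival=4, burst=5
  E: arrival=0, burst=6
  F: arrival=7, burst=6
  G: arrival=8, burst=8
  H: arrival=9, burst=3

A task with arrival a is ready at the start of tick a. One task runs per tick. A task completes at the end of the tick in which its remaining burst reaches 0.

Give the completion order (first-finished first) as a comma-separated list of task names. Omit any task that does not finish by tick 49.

completion order = H, A, B, E, C, D, F, G

t=0: L0/L1/L2 = ABE/-/- → run A
t=1: L0/L1/L2 = ABEC/-/- → run A
t=2: L0/L1/L2 = ABEC/-/- → run A
t=3: L0/L1/L2 = ABEC/-/- → run A
t=4: L0/L1/L2 = BECD/A/- → run B
t=5: L0/L1/L2 = BECD/A/- → run B
t=6: L0/L1/L2 = BECD/A/- → run B
t=7: L0/L1/L2 = BECDF/A/- → run B
t=8: L0/L1/L2 = ECDFG/AB/- → run E
t=9: L0/L1/L2 = ECDFGH/AB/- → run E
t=10: L0/L1/L2 = ECDFGH/AB/- → run E
t=11: L0/L1/L2 = ECDFGH/AB/- → run E
t=12: L0/L1/L2 = CDFGH/ABE/- → run C
t=13: L0/L1/L2 = CDFGH/ABE/- → run C
t=14: L0/L1/L2 = CDFGH/ABE/- → run C
t=15: L0/L1/L2 = CDFGH/ABE/- → run C
t=16: L0/L1/L2 = DFGH/ABEC/- → run D
t=17: L0/L1/L2 = DFGH/ABEC/- → run D
t=18: L0/L1/L2 = DFGH/ABEC/- → run D
t=19: L0/L1/L2 = DFGH/ABEC/- → run D
t=20: L0/L1/L2 = FGH/ABECD/- → run F
t=21: L0/L1/L2 = FGH/ABECD/- → run F
t=22: L0/L1/L2 = FGH/ABECD/- → run F
t=23: L0/L1/L2 = FGH/ABECD/- → run F
t=24: L0/L1/L2 = GH/ABECDF/- → run G
t=25: L0/L1/L2 = GH/ABECDF/- → run G
t=26: L0/L1/L2 = GH/ABECDF/- → run G
t=27: L0/L1/L2 = GH/ABECDF/- → run G
t=28: L0/L1/L2 = H/ABECDFG/- → run H
t=29: L0/L1/L2 = H/ABECDFG/- → run H
t=30: L0/L1/L2 = H/ABECDFG/- → run H
t=31: L0/L1/L2 = -/ABECDFG/- → run A
t=32: L0/L1/L2 = -/ABECDFG/- → run A
t=33: L0/L1/L2 = -/ABECDFG/- → run A
t=34: L0/L1/L2 = -/ABECDFG/- → run A
t=35: L0/L1/L2 = -/BECDFG/- → run B
t=36: L0/L1/L2 = -/BECDFG/- → run B
t=37: L0/L1/L2 = -/ECDFG/- → run E
t=38: L0/L1/L2 = -/ECDFG/- → run E
t=39: L0/L1/L2 = -/CDFG/- → run C
t=40: L0/L1/L2 = -/CDFG/- → run C
t=41: L0/L1/L2 = -/CDFG/- → run C
t=42: L0/L1/L2 = -/DFG/- → run D
t=43: L0/L1/L2 = -/FG/- → run F
t=44: L0/L1/L2 = -/FG/- → run F
t=45: L0/L1/L2 = -/G/- → run G
t=46: L0/L1/L2 = -/G/- → run G
t=47: L0/L1/L2 = -/G/- → run G
t=48: L0/L1/L2 = -/G/- → run G
t=49: (idle)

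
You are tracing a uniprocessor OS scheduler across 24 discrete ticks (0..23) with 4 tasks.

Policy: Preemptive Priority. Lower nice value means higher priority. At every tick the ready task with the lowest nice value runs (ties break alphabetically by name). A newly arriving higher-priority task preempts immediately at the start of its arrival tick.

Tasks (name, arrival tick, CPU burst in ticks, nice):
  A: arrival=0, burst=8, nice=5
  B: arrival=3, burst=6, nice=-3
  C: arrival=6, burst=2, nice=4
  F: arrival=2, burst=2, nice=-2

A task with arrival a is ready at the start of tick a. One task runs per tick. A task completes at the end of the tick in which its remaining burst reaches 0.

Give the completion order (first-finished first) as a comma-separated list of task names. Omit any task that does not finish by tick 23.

completion order = B, F, C, A

t=0: ready={A} → run A
t=1: ready={A} → run A
t=2: ready={A,F} → run F
t=3: ready={A,B,F} → run B
t=4: ready={A,B,F} → run B
t=5: ready={A,B,F} → run B
t=6: ready={A,B,C,F} → run B
t=7: ready={A,B,C,F} → run B
t=8: ready={A,B,C,F} → run B
t=9: ready={A,C,F} → run F
t=10: ready={A,C} → run C
t=11: ready={A,C} → run C
t=12: ready={A} → run A
t=13: ready={A} → run A
t=14: ready={A} → run A
t=15: ready={A} → run A
t=16: ready={A} → run A
t=17: ready={A} → run A
t=18: (idle)
t=19: (idle)
t=20: (idle)
t=21: (idle)
t=22: (idle)
t=23: (idle)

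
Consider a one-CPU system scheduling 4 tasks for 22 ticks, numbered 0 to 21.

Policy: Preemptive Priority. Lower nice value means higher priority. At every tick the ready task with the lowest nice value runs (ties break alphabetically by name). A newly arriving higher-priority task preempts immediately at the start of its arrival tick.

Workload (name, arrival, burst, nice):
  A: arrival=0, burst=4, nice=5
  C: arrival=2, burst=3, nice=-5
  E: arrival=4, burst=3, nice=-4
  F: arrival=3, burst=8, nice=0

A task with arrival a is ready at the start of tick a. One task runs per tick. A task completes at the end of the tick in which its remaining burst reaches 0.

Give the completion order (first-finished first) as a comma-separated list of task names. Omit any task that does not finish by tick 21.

t=0: ready={A} → run A
t=1: ready={A} → run A
t=2: ready={A,C} → run C
t=3: ready={A,C,F} → run C
t=4: ready={A,C,E,F} → run C
t=5: ready={A,E,F} → run E
t=6: ready={A,E,F} → run E
t=7: ready={A,E,F} → run E
t=8: ready={A,F} → run F
t=9: ready={A,F} → run F
t=10: ready={A,F} → run F
t=11: ready={A,F} → run F
t=12: ready={A,F} → run F
t=13: ready={A,F} → run F
t=14: ready={A,F} → run F
t=15: ready={A,F} → run F
t=16: ready={A} → run A
t=17: ready={A} → run A
t=18: (idle)
t=19: (idle)
t=20: (idle)
t=21: (idle)

completion order = C, E, F, A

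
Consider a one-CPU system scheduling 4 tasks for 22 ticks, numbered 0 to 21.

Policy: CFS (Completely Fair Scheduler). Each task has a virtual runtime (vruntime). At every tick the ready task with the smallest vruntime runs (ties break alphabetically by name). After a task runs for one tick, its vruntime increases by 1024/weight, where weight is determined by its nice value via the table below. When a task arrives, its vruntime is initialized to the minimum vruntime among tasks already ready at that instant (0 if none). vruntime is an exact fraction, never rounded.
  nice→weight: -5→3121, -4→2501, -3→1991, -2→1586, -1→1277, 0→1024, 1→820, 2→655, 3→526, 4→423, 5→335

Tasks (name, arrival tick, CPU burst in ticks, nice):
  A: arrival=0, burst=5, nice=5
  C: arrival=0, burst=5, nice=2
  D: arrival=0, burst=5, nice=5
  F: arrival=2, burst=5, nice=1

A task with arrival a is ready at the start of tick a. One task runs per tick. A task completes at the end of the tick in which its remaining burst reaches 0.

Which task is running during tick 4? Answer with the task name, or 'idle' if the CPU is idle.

t=0: vr[A=0 C=0 D=0] → run A
t=1: vr[A=1024/335 C=0 D=0] → run C
t=2: vr[A=1024/335 C=1024/655 D=0 F=0] → run D
t=3: vr[A=1024/335 C=1024/655 D=1024/335 F=0] → run F
t=4: vr[A=1024/335 C=1024/655 D=1024/335 F=256/205] → run F
t=5: vr[A=1024/335 C=1024/655 D=1024/335 F=512/205] → run C
t=6: vr[A=1024/335 C=2048/655 D=1024/335 F=512/205] → run F
t=7: vr[A=1024/335 C=2048/655 D=1024/335 F=768/205] → run A
t=8: vr[A=2048/335 C=2048/655 D=1024/335 F=768/205] → run D
t=9: vr[A=2048/335 C=2048/655 D=2048/335 F=768/205] → run C
t=10: vr[A=2048/335 C=3072/655 D=2048/335 F=768/205] → run F
t=11: vr[A=2048/335 C=3072/655 D=2048/335 F=1024/205] → run C
t=12: vr[A=2048/335 C=4096/655 D=2048/335 F=1024/205] → run F
t=13: vr[A=2048/335 C=4096/655 D=2048/335] → run A
t=14: vr[A=3072/335 C=4096/655 D=2048/335] → run D
t=15: vr[A=3072/335 C=4096/655 D=3072/335] → run C
t=16: vr[A=3072/335 D=3072/335] → run A
t=17: vr[A=4096/335 D=3072/335] → run D
t=18: vr[A=4096/335 D=4096/335] → run A
t=19: vr[D=4096/335] → run D
t=20: (idle)
t=21: (idle)

running at tick 4 = F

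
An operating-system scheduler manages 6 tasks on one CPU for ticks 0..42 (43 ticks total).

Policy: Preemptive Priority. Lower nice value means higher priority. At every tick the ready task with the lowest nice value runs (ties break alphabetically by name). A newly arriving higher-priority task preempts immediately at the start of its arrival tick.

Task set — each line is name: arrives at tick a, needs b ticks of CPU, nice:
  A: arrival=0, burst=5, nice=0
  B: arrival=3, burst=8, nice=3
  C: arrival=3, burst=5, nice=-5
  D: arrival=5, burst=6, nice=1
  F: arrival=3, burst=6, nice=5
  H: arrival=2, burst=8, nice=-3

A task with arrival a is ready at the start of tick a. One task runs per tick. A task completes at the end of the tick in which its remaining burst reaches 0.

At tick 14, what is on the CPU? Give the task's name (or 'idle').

running at tick 14 = H

t=0: ready={A} → run A
t=1: ready={A} → run A
t=2: ready={A,H} → run H
t=3: ready={A,B,C,F,H} → run C
t=4: ready={A,B,C,F,H} → run C
t=5: ready={A,B,C,D,F,H} → run C
t=6: ready={A,B,C,D,F,H} → run C
t=7: ready={A,B,C,D,F,H} → run C
t=8: ready={A,B,D,F,H} → run H
t=9: ready={A,B,D,F,H} → run H
t=10: ready={A,B,D,F,H} → run H
t=11: ready={A,B,D,F,H} → run H
t=12: ready={A,B,D,F,H} → run H
t=13: ready={A,B,D,F,H} → run H
t=14: ready={A,B,D,F,H} → run H
t=15: ready={A,B,D,F} → run A
t=16: ready={A,B,D,F} → run A
t=17: ready={A,B,D,F} → run A
t=18: ready={B,D,F} → run D
t=19: ready={B,D,F} → run D
t=20: ready={B,D,F} → run D
t=21: ready={B,D,F} → run D
t=22: ready={B,D,F} → run D
t=23: ready={B,D,F} → run D
t=24: ready={B,F} → run B
t=25: ready={B,F} → run B
t=26: ready={B,F} → run B
t=27: ready={B,F} → run B
t=28: ready={B,F} → run B
t=29: ready={B,F} → run B
t=30: ready={B,F} → run B
t=31: ready={B,F} → run B
t=32: ready={F} → run F
t=33: ready={F} → run F
t=34: ready={F} → run F
t=35: ready={F} → run F
t=36: ready={F} → run F
t=37: ready={F} → run F
t=38: (idle)
t=39: (idle)
t=40: (idle)
t=41: (idle)
t=42: (idle)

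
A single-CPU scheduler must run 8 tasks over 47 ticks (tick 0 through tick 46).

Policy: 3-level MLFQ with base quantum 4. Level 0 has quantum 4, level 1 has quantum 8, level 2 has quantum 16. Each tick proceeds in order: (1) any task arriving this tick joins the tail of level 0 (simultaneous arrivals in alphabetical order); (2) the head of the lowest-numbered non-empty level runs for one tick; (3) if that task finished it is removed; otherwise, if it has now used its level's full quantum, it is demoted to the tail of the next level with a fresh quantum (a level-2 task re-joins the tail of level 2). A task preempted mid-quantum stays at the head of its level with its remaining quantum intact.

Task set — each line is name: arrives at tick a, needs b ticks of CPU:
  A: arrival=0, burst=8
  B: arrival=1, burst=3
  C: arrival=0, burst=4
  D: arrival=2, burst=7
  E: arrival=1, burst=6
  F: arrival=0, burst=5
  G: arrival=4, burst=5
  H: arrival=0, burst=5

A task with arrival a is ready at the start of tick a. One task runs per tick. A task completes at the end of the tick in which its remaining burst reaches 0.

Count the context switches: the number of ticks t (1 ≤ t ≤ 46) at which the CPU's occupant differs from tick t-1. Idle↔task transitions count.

context switches = 14

t=0: L0/L1/L2 = ACFH/-/- → run A
t=1: L0/L1/L2 = ACFHBE/-/- → run A
t=2: L0/L1/L2 = ACFHBED/-/- → run A
t=3: L0/L1/L2 = ACFHBED/-/- → run A
t=4: L0/L1/L2 = CFHBEDG/A/- → run C
t=5: L0/L1/L2 = CFHBEDG/A/- → run C
t=6: L0/L1/L2 = CFHBEDG/A/- → run C
t=7: L0/L1/L2 = CFHBEDG/A/- → run C
t=8: L0/L1/L2 = FHBEDG/A/- → run F
t=9: L0/L1/L2 = FHBEDG/A/- → run F
t=10: L0/L1/L2 = FHBEDG/A/- → run F
t=11: L0/L1/L2 = FHBEDG/A/- → run F
t=12: L0/L1/L2 = HBEDG/AF/- → run H
t=13: L0/L1/L2 = HBEDG/AF/- → run H
t=14: L0/L1/L2 = HBEDG/AF/- → run H
t=15: L0/L1/L2 = HBEDG/AF/- → run H
t=16: L0/L1/L2 = BEDG/AFH/- → run B
t=17: L0/L1/L2 = BEDG/AFH/- → run B
t=18: L0/L1/L2 = BEDG/AFH/- → run B
t=19: L0/L1/L2 = EDG/AFH/- → run E
t=20: L0/L1/L2 = EDG/AFH/- → run E
t=21: L0/L1/L2 = EDG/AFH/- → run E
t=22: L0/L1/L2 = EDG/AFH/- → run E
t=23: L0/L1/L2 = DG/AFHE/- → run D
t=24: L0/L1/L2 = DG/AFHE/- → run D
t=25: L0/L1/L2 = DG/AFHE/- → run D
t=26: L0/L1/L2 = DG/AFHE/- → run D
t=27: L0/L1/L2 = G/AFHED/- → run G
t=28: L0/L1/L2 = G/AFHED/- → run G
t=29: L0/L1/L2 = G/AFHED/- → run G
t=30: L0/L1/L2 = G/AFHED/- → run G
t=31: L0/L1/L2 = -/AFHEDG/- → run A
t=32: L0/L1/L2 = -/AFHEDG/- → run A
t=33: L0/L1/L2 = -/AFHEDG/- → run A
t=34: L0/L1/L2 = -/AFHEDG/- → run A
t=35: L0/L1/L2 = -/FHEDG/- → run F
t=36: L0/L1/L2 = -/HEDG/- → run H
t=37: L0/L1/L2 = -/EDG/- → run E
t=38: L0/L1/L2 = -/EDG/- → run E
t=39: L0/L1/L2 = -/DG/- → run D
t=40: L0/L1/L2 = -/DG/- → run D
t=41: L0/L1/L2 = -/DG/- → run D
t=42: L0/L1/L2 = -/G/- → run G
t=43: (idle)
t=44: (idle)
t=45: (idle)
t=46: (idle)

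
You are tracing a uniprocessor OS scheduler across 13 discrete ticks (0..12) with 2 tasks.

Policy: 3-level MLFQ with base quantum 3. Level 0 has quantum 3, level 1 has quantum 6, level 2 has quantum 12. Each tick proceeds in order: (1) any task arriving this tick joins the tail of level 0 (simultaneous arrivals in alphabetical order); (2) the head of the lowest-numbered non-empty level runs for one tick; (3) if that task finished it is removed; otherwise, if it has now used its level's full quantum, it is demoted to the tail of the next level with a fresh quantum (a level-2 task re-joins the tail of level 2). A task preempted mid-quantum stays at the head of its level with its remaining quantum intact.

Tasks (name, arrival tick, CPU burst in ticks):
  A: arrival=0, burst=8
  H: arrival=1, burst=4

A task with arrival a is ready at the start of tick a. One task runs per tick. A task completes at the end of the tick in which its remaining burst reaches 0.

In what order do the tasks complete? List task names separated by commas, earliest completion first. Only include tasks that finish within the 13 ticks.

completion order = A, H

t=0: L0/L1/L2 = A/-/- → run A
t=1: L0/L1/L2 = AH/-/- → run A
t=2: L0/L1/L2 = AH/-/- → run A
t=3: L0/L1/L2 = H/A/- → run H
t=4: L0/L1/L2 = H/A/- → run H
t=5: L0/L1/L2 = H/A/- → run H
t=6: L0/L1/L2 = -/AH/- → run A
t=7: L0/L1/L2 = -/AH/- → run A
t=8: L0/L1/L2 = -/AH/- → run A
t=9: L0/L1/L2 = -/AH/- → run A
t=10: L0/L1/L2 = -/AH/- → run A
t=11: L0/L1/L2 = -/H/- → run H
t=12: (idle)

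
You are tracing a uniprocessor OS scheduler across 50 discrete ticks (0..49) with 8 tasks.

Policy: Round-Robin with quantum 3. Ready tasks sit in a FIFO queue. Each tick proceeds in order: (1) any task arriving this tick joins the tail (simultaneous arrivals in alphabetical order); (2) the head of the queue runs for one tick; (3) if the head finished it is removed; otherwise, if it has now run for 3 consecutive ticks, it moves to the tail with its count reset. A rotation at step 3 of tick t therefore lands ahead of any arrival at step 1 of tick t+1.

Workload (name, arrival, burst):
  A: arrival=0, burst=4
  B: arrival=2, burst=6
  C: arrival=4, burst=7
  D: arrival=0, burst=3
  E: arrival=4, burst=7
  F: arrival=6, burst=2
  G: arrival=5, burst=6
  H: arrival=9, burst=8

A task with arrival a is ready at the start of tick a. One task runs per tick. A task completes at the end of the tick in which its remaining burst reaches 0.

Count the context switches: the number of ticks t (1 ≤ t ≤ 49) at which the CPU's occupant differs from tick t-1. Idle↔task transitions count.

t=0: queue=[A,D] q_used=0 → run A
t=1: queue=[A,D] q_used=1 → run A
t=2: queue=[A,D,B] q_used=2 → run A
t=3: queue=[D,B,A] q_used=0 → run D
t=4: queue=[D,B,A,C,E] q_used=1 → run D
t=5: queue=[D,B,A,C,E,G] q_used=2 → run D
t=6: queue=[B,A,C,E,G,F] q_used=0 → run B
t=7: queue=[B,A,C,E,G,F] q_used=1 → run B
t=8: queue=[B,A,C,E,G,F] q_used=2 → run B
t=9: queue=[A,C,E,G,F,B,H] q_used=0 → run A
t=10: queue=[C,E,G,F,B,H] q_used=0 → run C
t=11: queue=[C,E,G,F,B,H] q_used=1 → run C
t=12: queue=[C,E,G,F,B,H] q_used=2 → run C
t=13: queue=[E,G,F,B,H,C] q_used=0 → run E
t=14: queue=[E,G,F,B,H,C] q_used=1 → run E
t=15: queue=[E,G,F,B,H,C] q_used=2 → run E
t=16: queue=[G,F,B,H,C,E] q_used=0 → run G
t=17: queue=[G,F,B,H,C,E] q_used=1 → run G
t=18: queue=[G,F,B,H,C,E] q_used=2 → run G
t=19: queue=[F,B,H,C,E,G] q_used=0 → run F
t=20: queue=[F,B,H,C,E,G] q_used=1 → run F
t=21: queue=[B,H,C,E,G] q_used=0 → run B
t=22: queue=[B,H,C,E,G] q_used=1 → run B
t=23: queue=[B,H,C,E,G] q_used=2 → run B
t=24: queue=[H,C,E,G] q_used=0 → run H
t=25: queue=[H,C,E,G] q_used=1 → run H
t=26: queue=[H,C,E,G] q_used=2 → run H
t=27: queue=[C,E,G,H] q_used=0 → run C
t=28: queue=[C,E,G,H] q_used=1 → run C
t=29: queue=[C,E,G,H] q_used=2 → run C
t=30: queue=[E,G,H,C] q_used=0 → run E
t=31: queue=[E,G,H,C] q_used=1 → run E
t=32: queue=[E,G,H,C] q_used=2 → run E
t=33: queue=[G,H,C,E] q_used=0 → run G
t=34: queue=[G,H,C,E] q_used=1 → run G
t=35: queue=[G,H,C,E] q_used=2 → run G
t=36: queue=[H,C,E] q_used=0 → run H
t=37: queue=[H,C,E] q_used=1 → run H
t=38: queue=[H,C,E] q_used=2 → run H
t=39: queue=[C,E,H] q_used=0 → run C
t=40: queue=[E,H] q_used=0 → run E
t=41: queue=[H] q_used=0 → run H
t=42: queue=[H] q_used=1 → run H
t=43: (idle)
t=44: (idle)
t=45: (idle)
t=46: (idle)
t=47: (idle)
t=48: (idle)
t=49: (idle)

context switches = 17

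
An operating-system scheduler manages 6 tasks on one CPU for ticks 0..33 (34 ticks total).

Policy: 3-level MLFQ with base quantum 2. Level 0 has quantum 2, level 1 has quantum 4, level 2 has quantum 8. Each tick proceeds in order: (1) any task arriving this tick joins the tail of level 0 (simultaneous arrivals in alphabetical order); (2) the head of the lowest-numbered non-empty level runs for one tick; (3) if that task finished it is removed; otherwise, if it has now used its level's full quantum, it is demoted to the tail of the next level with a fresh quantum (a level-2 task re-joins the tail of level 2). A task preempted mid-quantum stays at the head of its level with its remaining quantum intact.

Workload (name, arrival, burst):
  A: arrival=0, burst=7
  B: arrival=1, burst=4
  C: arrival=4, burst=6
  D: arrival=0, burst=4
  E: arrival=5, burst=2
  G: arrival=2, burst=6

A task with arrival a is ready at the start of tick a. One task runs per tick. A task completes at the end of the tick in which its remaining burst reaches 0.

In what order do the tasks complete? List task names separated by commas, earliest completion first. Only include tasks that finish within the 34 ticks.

t=0: L0/L1/L2 = AD/-/- → run A
t=1: L0/L1/L2 = ADB/-/- → run A
t=2: L0/L1/L2 = DBG/A/- → run D
t=3: L0/L1/L2 = DBG/A/- → run D
t=4: L0/L1/L2 = BGC/AD/- → run B
t=5: L0/L1/L2 = BGCE/AD/- → run B
t=6: L0/L1/L2 = GCE/ADB/- → run G
t=7: L0/L1/L2 = GCE/ADB/- → run G
t=8: L0/L1/L2 = CE/ADBG/- → run C
t=9: L0/L1/L2 = CE/ADBG/- → run C
t=10: L0/L1/L2 = E/ADBGC/- → run E
t=11: L0/L1/L2 = E/ADBGC/- → run E
t=12: L0/L1/L2 = -/ADBGC/- → run A
t=13: L0/L1/L2 = -/ADBGC/- → run A
t=14: L0/L1/L2 = -/ADBGC/- → run A
t=15: L0/L1/L2 = -/ADBGC/- → run A
t=16: L0/L1/L2 = -/DBGC/A → run D
t=17: L0/L1/L2 = -/DBGC/A → run D
t=18: L0/L1/L2 = -/BGC/A → run B
t=19: L0/L1/L2 = -/BGC/A → run B
t=20: L0/L1/L2 = -/GC/A → run G
t=21: L0/L1/L2 = -/GC/A → run G
t=22: L0/L1/L2 = -/GC/A → run G
t=23: L0/L1/L2 = -/GC/A → run G
t=24: L0/L1/L2 = -/C/A → run C
t=25: L0/L1/L2 = -/C/A → run C
t=26: L0/L1/L2 = -/C/A → run C
t=27: L0/L1/L2 = -/C/A → run C
t=28: L0/L1/L2 = -/-/A → run A
t=29: (idle)
t=30: (idle)
t=31: (idle)
t=32: (idle)
t=33: (idle)

completion order = E, D, B, G, C, A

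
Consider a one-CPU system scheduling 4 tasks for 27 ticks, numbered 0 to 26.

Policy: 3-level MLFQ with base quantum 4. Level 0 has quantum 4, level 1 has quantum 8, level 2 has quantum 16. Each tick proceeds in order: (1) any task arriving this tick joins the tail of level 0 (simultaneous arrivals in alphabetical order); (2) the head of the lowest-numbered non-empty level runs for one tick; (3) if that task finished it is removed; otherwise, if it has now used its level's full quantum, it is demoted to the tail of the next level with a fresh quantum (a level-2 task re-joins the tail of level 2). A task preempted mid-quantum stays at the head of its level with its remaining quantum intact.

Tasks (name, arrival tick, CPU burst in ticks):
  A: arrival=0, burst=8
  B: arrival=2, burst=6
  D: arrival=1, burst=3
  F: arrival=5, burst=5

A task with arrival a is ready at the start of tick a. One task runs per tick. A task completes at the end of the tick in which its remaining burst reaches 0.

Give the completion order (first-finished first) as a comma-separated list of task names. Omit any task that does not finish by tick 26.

t=0: L0/L1/L2 = A/-/- → run A
t=1: L0/L1/L2 = AD/-/- → run A
t=2: L0/L1/L2 = ADB/-/- → run A
t=3: L0/L1/L2 = ADB/-/- → run A
t=4: L0/L1/L2 = DB/A/- → run D
t=5: L0/L1/L2 = DBF/A/- → run D
t=6: L0/L1/L2 = DBF/A/- → run D
t=7: L0/L1/L2 = BF/A/- → run B
t=8: L0/L1/L2 = BF/A/- → run B
t=9: L0/L1/L2 = BF/A/- → run B
t=10: L0/L1/L2 = BF/A/- → run B
t=11: L0/L1/L2 = F/AB/- → run F
t=12: L0/L1/L2 = F/AB/- → run F
t=13: L0/L1/L2 = F/AB/- → run F
t=14: L0/L1/L2 = F/AB/- → run F
t=15: L0/L1/L2 = -/ABF/- → run A
t=16: L0/L1/L2 = -/ABF/- → run A
t=17: L0/L1/L2 = -/ABF/- → run A
t=18: L0/L1/L2 = -/ABF/- → run A
t=19: L0/L1/L2 = -/BF/- → run B
t=20: L0/L1/L2 = -/BF/- → run B
t=21: L0/L1/L2 = -/F/- → run F
t=22: (idle)
t=23: (idle)
t=24: (idle)
t=25: (idle)
t=26: (idle)

completion order = D, A, B, F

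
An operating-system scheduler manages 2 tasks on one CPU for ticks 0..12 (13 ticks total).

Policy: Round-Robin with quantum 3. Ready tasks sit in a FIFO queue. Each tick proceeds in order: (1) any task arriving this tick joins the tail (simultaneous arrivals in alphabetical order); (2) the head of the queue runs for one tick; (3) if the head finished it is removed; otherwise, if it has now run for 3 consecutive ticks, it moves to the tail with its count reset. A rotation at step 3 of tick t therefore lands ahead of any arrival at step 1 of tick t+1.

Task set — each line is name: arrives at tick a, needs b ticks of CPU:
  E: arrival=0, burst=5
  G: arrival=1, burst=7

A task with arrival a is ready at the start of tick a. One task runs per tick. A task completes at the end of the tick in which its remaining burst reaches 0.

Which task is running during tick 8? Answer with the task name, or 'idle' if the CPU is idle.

running at tick 8 = G

t=0: queue=[E] q_used=0 → run E
t=1: queue=[E,G] q_used=1 → run E
t=2: queue=[E,G] q_used=2 → run E
t=3: queue=[G,E] q_used=0 → run G
t=4: queue=[G,E] q_used=1 → run G
t=5: queue=[G,E] q_used=2 → run G
t=6: queue=[E,G] q_used=0 → run E
t=7: queue=[E,G] q_used=1 → run E
t=8: queue=[G] q_used=0 → run G
t=9: queue=[G] q_used=1 → run G
t=10: queue=[G] q_used=2 → run G
t=11: queue=[G] q_used=0 → run G
t=12: (idle)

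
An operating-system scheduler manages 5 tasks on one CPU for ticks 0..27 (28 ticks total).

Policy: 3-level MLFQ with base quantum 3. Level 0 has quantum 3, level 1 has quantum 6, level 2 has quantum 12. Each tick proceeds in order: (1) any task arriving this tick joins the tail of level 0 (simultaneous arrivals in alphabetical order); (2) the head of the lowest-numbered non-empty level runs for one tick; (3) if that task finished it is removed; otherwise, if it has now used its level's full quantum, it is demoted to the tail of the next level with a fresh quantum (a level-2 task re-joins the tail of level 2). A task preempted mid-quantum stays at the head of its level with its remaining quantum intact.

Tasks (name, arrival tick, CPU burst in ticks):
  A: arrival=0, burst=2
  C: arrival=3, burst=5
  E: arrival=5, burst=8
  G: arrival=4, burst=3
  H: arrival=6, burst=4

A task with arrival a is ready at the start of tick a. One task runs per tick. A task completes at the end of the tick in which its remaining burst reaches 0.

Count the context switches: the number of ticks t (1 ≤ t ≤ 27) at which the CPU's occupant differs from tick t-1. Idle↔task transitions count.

t=0: L0/L1/L2 = A/-/- → run A
t=1: L0/L1/L2 = A/-/- → run A
t=2: (idle)
t=3: L0/L1/L2 = C/-/- → run C
t=4: L0/L1/L2 = CG/-/- → run C
t=5: L0/L1/L2 = CGE/-/- → run C
t=6: L0/L1/L2 = GEH/C/- → run G
t=7: L0/L1/L2 = GEH/C/- → run G
t=8: L0/L1/L2 = GEH/C/- → run G
t=9: L0/L1/L2 = EH/C/- → run E
t=10: L0/L1/L2 = EH/C/- → run E
t=11: L0/L1/L2 = EH/C/- → run E
t=12: L0/L1/L2 = H/CE/- → run H
t=13: L0/L1/L2 = H/CE/- → run H
t=14: L0/L1/L2 = H/CE/- → run H
t=15: L0/L1/L2 = -/CEH/- → run C
t=16: L0/L1/L2 = -/CEH/- → run C
t=17: L0/L1/L2 = -/EH/- → run E
t=18: L0/L1/L2 = -/EH/- → run E
t=19: L0/L1/L2 = -/EH/- → run E
t=20: L0/L1/L2 = -/EH/- → run E
t=21: L0/L1/L2 = -/EH/- → run E
t=22: L0/L1/L2 = -/H/- → run H
t=23: (idle)
t=24: (idle)
t=25: (idle)
t=26: (idle)
t=27: (idle)

context switches = 9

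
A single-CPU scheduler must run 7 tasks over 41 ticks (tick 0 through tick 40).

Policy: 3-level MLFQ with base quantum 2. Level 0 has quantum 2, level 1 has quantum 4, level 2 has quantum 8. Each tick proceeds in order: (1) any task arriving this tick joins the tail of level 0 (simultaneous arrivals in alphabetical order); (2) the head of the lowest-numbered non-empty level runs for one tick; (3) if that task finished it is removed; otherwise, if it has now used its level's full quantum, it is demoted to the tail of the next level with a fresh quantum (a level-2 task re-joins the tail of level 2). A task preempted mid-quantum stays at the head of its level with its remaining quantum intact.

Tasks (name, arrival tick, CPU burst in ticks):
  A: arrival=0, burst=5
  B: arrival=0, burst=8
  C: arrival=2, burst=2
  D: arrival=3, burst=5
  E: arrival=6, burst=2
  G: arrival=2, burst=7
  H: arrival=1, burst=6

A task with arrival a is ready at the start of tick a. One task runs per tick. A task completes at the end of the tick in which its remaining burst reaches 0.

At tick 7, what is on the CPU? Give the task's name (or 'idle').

t=0: L0/L1/L2 = AB/-/- → run A
t=1: L0/L1/L2 = ABH/-/- → run A
t=2: L0/L1/L2 = BHCG/A/- → run B
t=3: L0/L1/L2 = BHCGD/A/- → run B
t=4: L0/L1/L2 = HCGD/AB/- → run H
t=5: L0/L1/L2 = HCGD/AB/- → run H
t=6: L0/L1/L2 = CGDE/ABH/- → run C
t=7: L0/L1/L2 = CGDE/ABH/- → run C
t=8: L0/L1/L2 = GDE/ABH/- → run G
t=9: L0/L1/L2 = GDE/ABH/- → run G
t=10: L0/L1/L2 = DE/ABHG/- → run D
t=11: L0/L1/L2 = DE/ABHG/- → run D
t=12: L0/L1/L2 = E/ABHGD/- → run E
t=13: L0/L1/L2 = E/ABHGD/- → run E
t=14: L0/L1/L2 = -/ABHGD/- → run A
t=15: L0/L1/L2 = -/ABHGD/- → run A
t=16: L0/L1/L2 = -/ABHGD/- → run A
t=17: L0/L1/L2 = -/BHGD/- → run B
t=18: L0/L1/L2 = -/BHGD/- → run B
t=19: L0/L1/L2 = -/BHGD/- → run B
t=20: L0/L1/L2 = -/BHGD/- → run B
t=21: L0/L1/L2 = -/HGD/B → run H
t=22: L0/L1/L2 = -/HGD/B → run H
t=23: L0/L1/L2 = -/HGD/B → run H
t=24: L0/L1/L2 = -/HGD/B → run H
t=25: L0/L1/L2 = -/GD/B → run G
t=26: L0/L1/L2 = -/GD/B → run G
t=27: L0/L1/L2 = -/GD/B → run G
t=28: L0/L1/L2 = -/GD/B → run G
t=29: L0/L1/L2 = -/D/BG → run D
t=30: L0/L1/L2 = -/D/BG → run D
t=31: L0/L1/L2 = -/D/BG → run D
t=32: L0/L1/L2 = -/-/BG → run B
t=33: L0/L1/L2 = -/-/BG → run B
t=34: L0/L1/L2 = -/-/G → run G
t=35: (idle)
t=36: (idle)
t=37: (idle)
t=38: (idle)
t=39: (idle)
t=40: (idle)

running at tick 7 = C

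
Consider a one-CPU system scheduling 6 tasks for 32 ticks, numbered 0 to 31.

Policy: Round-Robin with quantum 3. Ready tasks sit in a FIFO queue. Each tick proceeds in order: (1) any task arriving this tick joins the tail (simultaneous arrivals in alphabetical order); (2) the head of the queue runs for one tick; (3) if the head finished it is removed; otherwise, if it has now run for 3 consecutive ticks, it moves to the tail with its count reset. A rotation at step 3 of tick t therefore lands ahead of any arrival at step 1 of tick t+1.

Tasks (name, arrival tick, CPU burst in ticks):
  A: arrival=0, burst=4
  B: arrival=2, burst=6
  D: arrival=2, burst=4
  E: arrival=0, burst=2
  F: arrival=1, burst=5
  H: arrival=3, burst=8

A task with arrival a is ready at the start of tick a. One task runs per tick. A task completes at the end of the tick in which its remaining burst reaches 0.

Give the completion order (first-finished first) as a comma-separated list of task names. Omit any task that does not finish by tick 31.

t=0: queue=[A,E] q_used=0 → run A
t=1: queue=[A,E,F] q_used=1 → run A
t=2: queue=[A,E,F,B,D] q_used=2 → run A
t=3: queue=[E,F,B,D,A,H] q_used=0 → run E
t=4: queue=[E,F,B,D,A,H] q_used=1 → run E
t=5: queue=[F,B,D,A,H] q_used=0 → run F
t=6: queue=[F,B,D,A,H] q_used=1 → run F
t=7: queue=[F,B,D,A,H] q_used=2 → run F
t=8: queue=[B,D,A,H,F] q_used=0 → run B
t=9: queue=[B,D,A,H,F] q_used=1 → run B
t=10: queue=[B,D,A,H,F] q_used=2 → run B
t=11: queue=[D,A,H,F,B] q_used=0 → run D
t=12: queue=[D,A,H,F,B] q_used=1 → run D
t=13: queue=[D,A,H,F,B] q_used=2 → run D
t=14: queue=[A,H,F,B,D] q_used=0 → run A
t=15: queue=[H,F,B,D] q_used=0 → run H
t=16: queue=[H,F,B,D] q_used=1 → run H
t=17: queue=[H,F,B,D] q_used=2 → run H
t=18: queue=[F,B,D,H] q_used=0 → run F
t=19: queue=[F,B,D,H] q_used=1 → run F
t=20: queue=[B,D,H] q_used=0 → run B
t=21: queue=[B,D,H] q_used=1 → run B
t=22: queue=[B,D,H] q_used=2 → run B
t=23: queue=[D,H] q_used=0 → run D
t=24: queue=[H] q_used=0 → run H
t=25: queue=[H] q_used=1 → run H
t=26: queue=[H] q_used=2 → run H
t=27: queue=[H] q_used=0 → run H
t=28: queue=[H] q_used=1 → run H
t=29: (idle)
t=30: (idle)
t=31: (idle)

completion order = E, A, F, B, D, H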